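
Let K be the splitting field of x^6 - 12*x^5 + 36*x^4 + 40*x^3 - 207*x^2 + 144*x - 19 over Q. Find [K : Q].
24

The degree of the splitting field over Q equals the order of the Galois group, so first determine the group. The polynomial f is an irreducible sextic over Q, so G = Gal(f/Q) is one of the 16 transitive subgroups 6T1, ..., 6T16 of S_6. The discriminant of f is -9221581132716096, which is not a perfect square, so G is not contained in A_6. The transitive groups of degree 6 not contained in A_6 are: C_6 (6T1, order 6), S_3 (6T2, order 6), D_6 (6T3, order 12), C_3 x S_3 (6T5, order 18), A_4 x C_2 (6T6, order 24), S_4 (6T8, order 24), S_3 x S_3 (6T9, order 36), S_4 x C_2 (6T11, order 48), (S_3 x S_3) : C_2 (6T13, order 72), PGL(2,5) (6T14, order 120), S_6 (6T16, order 720). By Dedekind's theorem, for a prime p not dividing disc(f) the degrees of the irreducible factors of f mod p form the cycle type of an element of G. Factoring f modulo the 33 such primes p <= 149 (skipping 2, 3, which divide the discriminant), each new pattern first appears at: mod 5: f = (x^3 + x^2 + 4x + 1)(x^3 + 2x^2 + 1), pattern 3+3; mod 7: f = (x^6 + 2x^5 + x^4 + 5x^3 + 3x^2 + 4x + 2), pattern 6; mod 17: f = (x + 15)(x + 16)(x^2 + x + 16)(x^2 + 7x + 1), pattern 2+2+1+1; mod 19: f = (x)(x + 1)(x + 4)(x + 13)(x^2 + 8x + 13), pattern 2+1+1+1+1; mod 71: f = (x^2 + 3x + 36)(x^2 + 18x + 40)(x^2 + 38x + 31), pattern 2+2+2. No other pattern occurs in this range, so the set of observed cycle types is {3+3, 6, 2+2+1+1, 2+1+1+1+1, 2+2+2}. The candidates containing elements of all these cycle types are A_4 x C_2 (6T6) of order 24, S_4 x C_2 (6T11) of order 48, (S_3 x S_3) : C_2 (6T13) of order 72, S_6 (6T16) of order 720; the others are excluded. The observed types are precisely the cycle types that occur in A_4 x C_2 (6T6) (apart from the identity). Each of the other remaining candidates has further cycle types, and by the Chebotarev density theorem the matching factorization patterns would occur for a proportion of primes equal to their share of the group: S_4 x C_2 (6T11) additionally contains elements of type 4+2, 4+1+1 (12 of its 48 elements, about 25% of primes); (S_3 x S_3) : C_2 (6T13) additionally contains elements of type 4+2, 3+2+1, 3+1+1+1 (34 of its 72 elements, about 47% of primes); S_6 (6T16) additionally contains elements of type 5+1, 4+2, 4+1+1, 3+2+1, 3+1+1+1 (484 of its 720 elements, about 67% of primes). None of the 33 primes tested shows any such pattern (for each of these groups the chance of that is below 10^-4), which rules them out. Hence G = A_4 x C_2 (6T6), of order 24. The Galois group A_4 x C_2 (6T6) has order 24, so the splitting field has degree 24 over Q.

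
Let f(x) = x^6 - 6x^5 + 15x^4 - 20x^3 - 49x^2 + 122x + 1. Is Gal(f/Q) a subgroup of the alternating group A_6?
The polynomial is irreducible of degree 6 over Q. Its discriminant is -3603718079512576, which is not a perfect square. A Galois group lies in the alternating group exactly when the discriminant is a square in Q, so the Galois group (S_4 x C_2) is not contained in A_6.

No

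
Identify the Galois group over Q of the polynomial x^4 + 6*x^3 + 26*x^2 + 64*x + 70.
A_4

The polynomial is an irreducible quartic over Q and its discriminant is 5271616 = 2296^2, a perfect square, so the Galois group is contained in A_4. The resolvent cubic y^3 - 26*y^2 + 104*y + 664 is irreducible over Q. An irreducible resolvent with square discriminant gives A_4.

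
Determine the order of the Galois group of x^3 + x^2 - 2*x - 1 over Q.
The degree of the splitting field over Q equals the order of the Galois group, so first determine the group. The polynomial is an irreducible cubic over Q and its discriminant is 49 = 7^2, a perfect square. For an irreducible cubic, a square discriminant forces the Galois group to be A_3, the cyclic group of order 3. The Galois group C_3 (3T1) has order 3, so the splitting field has degree 3 over Q.

3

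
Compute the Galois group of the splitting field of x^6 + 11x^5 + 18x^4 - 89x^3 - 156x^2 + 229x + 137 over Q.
S_3, S_3 acting on 6 points

The polynomial f is an irreducible sextic over Q, so G = Gal(f/Q) is one of the 16 transitive subgroups 6T1, ..., 6T16 of S_6. The discriminant of f is 2185134456370000, which is not a perfect square, so G is not contained in A_6. The transitive groups of degree 6 not contained in A_6 are: C_6 (6T1, order 6), S_3 (6T2, order 6), D_6 (6T3, order 12), C_3 x S_3 (6T5, order 18), A_4 x C_2 (6T6, order 24), S_4 (6T8, order 24), S_3 x S_3 (6T9, order 36), S_4 x C_2 (6T11, order 48), (S_3 x S_3) : C_2 (6T13, order 72), PGL(2,5) (6T14, order 120), S_6 (6T16, order 720). By Dedekind's theorem, for a prime p not dividing disc(f) the degrees of the irreducible factors of f mod p form the cycle type of an element of G. Factoring f modulo the 23 such primes p <= 107 (skipping 2, 5, 31, 37, 67, which divide the discriminant), each new pattern first appears at: mod 3: f = (x^3 + 2x + 2)(x^3 + 2x^2 + x + 1), pattern 3+3; mod 13: f = (x^2 + 7)(x^2 + 4x + 2)(x^2 + 7x + 7), pattern 2+2+2; mod 107: f = (x + 24)(x + 25)(x + 37)(x + 60)(x + 88)(x + 98), pattern 1+1+1+1+1+1. No other pattern occurs in this range, so the set of observed cycle types is {3+3, 2+2+2, 1+1+1+1+1+1}. The candidates containing elements of all these cycle types are C_6 (6T1) of order 6, S_3 (6T2) of order 6, D_6 (6T3) of order 12, C_3 x S_3 (6T5) of order 18, A_4 x C_2 (6T6) of order 24, S_4 (6T8) of order 24, S_3 x S_3 (6T9) of order 36, S_4 x C_2 (6T11) of order 48, (S_3 x S_3) : C_2 (6T13) of order 72, PGL(2,5) (6T14) of order 120, S_6 (6T16) of order 720; the others are excluded. The observed types are precisely the cycle types that occur in S_3 (6T2). Each of the other remaining candidates has further cycle types, and by the Chebotarev density theorem the matching factorization patterns would occur for a proportion of primes equal to their share of the group: C_6 (6T1) additionally contains elements of type 6 (2 of its 6 elements, about 33% of primes); D_6 (6T3) additionally contains elements of type 6, 2+2+1+1 (5 of its 12 elements, about 42% of primes); C_3 x S_3 (6T5) additionally contains elements of type 6, 3+1+1+1 (10 of its 18 elements, about 56% of primes); A_4 x C_2 (6T6) additionally contains elements of type 6, 2+2+1+1, 2+1+1+1+1 (14 of its 24 elements, about 58% of primes); S_4 (6T8) additionally contains elements of type 4+1+1, 2+2+1+1 (9 of its 24 elements, about 38% of primes); S_3 x S_3 (6T9) additionally contains elements of type 6, 3+1+1+1, 2+2+1+1 (25 of its 36 elements, about 69% of primes); S_4 x C_2 (6T11) additionally contains elements of type 6, 4+2, 4+1+1, 2+2+1+1, 2+1+1+1+1 (32 of its 48 elements, about 67% of primes); (S_3 x S_3) : C_2 (6T13) additionally contains elements of type 6, 4+2, 3+2+1, 3+1+1+1, 2+2+1+1, 2+1+1+1+1 (61 of its 72 elements, about 85% of primes); PGL(2,5) (6T14) additionally contains elements of type 6, 5+1, 4+1+1, 2+2+1+1 (89 of its 120 elements, about 74% of primes); S_6 (6T16) additionally contains elements of type 6, 5+1, 4+2, 4+1+1, 3+2+1, 3+1+1+1, 2+2+1+1, 2+1+1+1+1 (664 of its 720 elements, about 92% of primes). None of the 23 primes tested shows any such pattern (for each of these groups the chance of that is below 10^-4), which rules them out. Hence G = S_3 (6T2), of order 6.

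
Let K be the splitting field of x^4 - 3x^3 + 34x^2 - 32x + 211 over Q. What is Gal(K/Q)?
C_4

The polynomial is an irreducible quartic over Q and its discriminant is 236328125, which is not a perfect square, so the Galois group is not contained in A_4. The resolvent cubic y^3 - 34*y^2 - 748*y + 25773 has exactly one rational root, so the Galois group is C_4 or D_4. The quartic becomes reducible over Q(sqrt(disc)), so the group is C_4.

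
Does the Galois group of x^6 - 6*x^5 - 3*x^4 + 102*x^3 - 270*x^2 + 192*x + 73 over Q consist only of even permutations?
No

The polynomial is irreducible of degree 6 over Q. Its discriminant is -30366624190464, which is not a perfect square. A Galois group lies in the alternating group exactly when the discriminant is a square in Q, so the Galois group (A_4 x C_2) is not contained in A_6.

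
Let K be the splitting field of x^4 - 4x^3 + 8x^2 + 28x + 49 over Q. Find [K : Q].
The degree of the splitting field over Q equals the order of the Galois group, so first determine the group. The polynomial is an irreducible quartic over Q and its discriminant is 122943744 = 11088^2, a perfect square, so the Galois group is contained in A_4. The resolvent cubic y^3 - 8*y^2 - 308*y splits completely over Q, which gives the Klein four-group V_4. The Galois group V_4 (4T2) has order 4, so the splitting field has degree 4 over Q.

4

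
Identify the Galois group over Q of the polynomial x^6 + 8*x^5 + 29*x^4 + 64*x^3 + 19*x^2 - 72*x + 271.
The polynomial f is an irreducible sextic over Q, so G = Gal(f/Q) is one of the 16 transitive subgroups 6T1, ..., 6T16 of S_6. The discriminant of f is 564385546240000 = 23756800^2, a perfect square, so G is contained in A_6. The transitive groups of degree 6 contained in A_6 are: A_4 (6T4, order 12), S_4 (6T7, order 24), (C_3 x C_3) : C_4 (6T10, order 36), PSL(2,5) (6T12, order 60), A_6 (6T15, order 360). By Dedekind's theorem, for a prime p not dividing disc(f) the degrees of the irreducible factors of f mod p form the cycle type of an element of G. Factoring f modulo the 19 such primes p <= 79 (skipping 2, 5, 29, which divide the discriminant), each new pattern first appears at: mod 3: f = (x^2 + 2x + 2)(x^4 + x + 2), pattern 4+2; mod 11: f = (x^3 + 7x + 1)(x^3 + 8x^2 + 7), pattern 3+3; mod 19: f = (x + 4)(x + 6)(x^2 + 7x + 2)(x^2 + 10x + 10), pattern 2+2+1+1; mod 61: f = (x + 10)(x + 24)(x + 57)(x^3 + 39x^2 + 36x + 36), pattern 3+1+1+1. No other pattern occurs in this range, so the set of observed cycle types is {4+2, 3+3, 2+2+1+1, 3+1+1+1}. The candidates containing elements of all these cycle types are (C_3 x C_3) : C_4 (6T10) of order 36, A_6 (6T15) of order 360; the others are excluded. The observed types are precisely the cycle types that occur in (C_3 x C_3) : C_4 (6T10) (apart from the identity). Each of the other remaining candidates has further cycle types, and by the Chebotarev density theorem the matching factorization patterns would occur for a proportion of primes equal to their share of the group: A_6 (6T15) additionally contains elements of type 5+1 (144 of its 360 elements, about 40% of primes). None of the 19 primes tested shows any such pattern (for each of these groups the chance of that is below 10^-4), which rules them out. Hence G = (C_3 x C_3) : C_4 (6T10), of order 36.

(C_3 x C_3) : C_4, the transitive group 6T10 of order 36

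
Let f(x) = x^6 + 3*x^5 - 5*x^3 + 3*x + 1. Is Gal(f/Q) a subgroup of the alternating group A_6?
The polynomial is irreducible of degree 6 over Q. Its discriminant is -34992, which is not a perfect square. A Galois group lies in the alternating group exactly when the discriminant is a square in Q, so the Galois group (S_3) is not contained in A_6.

No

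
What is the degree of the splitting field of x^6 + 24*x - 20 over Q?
The degree of the splitting field over Q equals the order of the Galois group, so first determine the group. The polynomial f is an irreducible sextic over Q, so G = Gal(f/Q) is one of the 16 transitive subgroups 6T1, ..., 6T16 of S_6. The discriminant of f is 746496000000 = 864000^2, a perfect square, so G is contained in A_6. The transitive groups of degree 6 contained in A_6 are: A_4 (6T4, order 12), S_4 (6T7, order 24), (C_3 x C_3) : C_4 (6T10, order 36), PSL(2,5) (6T12, order 60), A_6 (6T15, order 360). By Dedekind's theorem, for a prime p not dividing disc(f) the degrees of the irreducible factors of f mod p form the cycle type of an element of G. Factoring f modulo the 6 such primes p <= 23 (skipping 2, 3, 5, which divide the discriminant), each new pattern first appears at: mod 7: f = (x + 3)(x^5 + 4x^4 + 2x^3 + x^2 + 4x + 5), pattern 5+1; mod 23: f = (x + 7)(x + 12)(x + 21)(x^3 + 6x^2 + 13x + 16), pattern 3+1+1+1. No other pattern occurs in this range, so the set of observed cycle types is {5+1, 3+1+1+1}. Among the candidates above, the only group containing elements of all these cycle types is A_6 (6T15) — each of A_4 (6T4), S_4 (6T7), (C_3 x C_3) : C_4 (6T10), PSL(2,5) (6T12) lacks at least one of them. Hence G = A_6 (6T15), of order 360. The Galois group A_6 (6T15) has order 360, so the splitting field has degree 360 over Q.

360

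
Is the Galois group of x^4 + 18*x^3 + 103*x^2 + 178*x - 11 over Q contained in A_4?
The polynomial is irreducible of degree 4 over Q. Its discriminant is -20937472, which is not a perfect square. A Galois group lies in the alternating group exactly when the discriminant is a square in Q, so the Galois group (S_4) is not contained in A_4.

No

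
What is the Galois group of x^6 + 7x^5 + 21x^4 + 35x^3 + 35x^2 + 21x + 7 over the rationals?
The polynomial f is an irreducible sextic over Q, so G = Gal(f/Q) is one of the 16 transitive subgroups 6T1, ..., 6T16 of S_6. The discriminant of f is -16807, which is not a perfect square, so G is not contained in A_6. The transitive groups of degree 6 not contained in A_6 are: C_6 (6T1, order 6), S_3 (6T2, order 6), D_6 (6T3, order 12), C_3 x S_3 (6T5, order 18), A_4 x C_2 (6T6, order 24), S_4 (6T8, order 24), S_3 x S_3 (6T9, order 36), S_4 x C_2 (6T11, order 48), (S_3 x S_3) : C_2 (6T13, order 72), PGL(2,5) (6T14, order 120), S_6 (6T16, order 720). By Dedekind's theorem, for a prime p not dividing disc(f) the degrees of the irreducible factors of f mod p form the cycle type of an element of G. Factoring f modulo the 37 such primes p <= 163 (skipping 7, which divides the discriminant), each new pattern first appears at: mod 2: f = (x^3 + x + 1)(x^3 + x^2 + 1), pattern 3+3; mod 3: f = (x^6 + x^5 + 2x^3 + 2x^2 + 1), pattern 6; mod 13: f = (x^2 + 5x + 5)(x^2 + 7x + 7)(x^2 + 8x + 8), pattern 2+2+2; mod 29: f = (x + 5)(x + 6)(x + 7)(x + 10)(x + 14)(x + 23), pattern 1+1+1+1+1+1. No other pattern occurs in this range, so the set of observed cycle types is {3+3, 6, 2+2+2, 1+1+1+1+1+1}. The candidates containing elements of all these cycle types are C_6 (6T1) of order 6, D_6 (6T3) of order 12, C_3 x S_3 (6T5) of order 18, A_4 x C_2 (6T6) of order 24, S_3 x S_3 (6T9) of order 36, S_4 x C_2 (6T11) of order 48, (S_3 x S_3) : C_2 (6T13) of order 72, PGL(2,5) (6T14) of order 120, S_6 (6T16) of order 720; the others are excluded. The observed types are precisely the cycle types that occur in C_6 (6T1). Each of the other remaining candidates has further cycle types, and by the Chebotarev density theorem the matching factorization patterns would occur for a proportion of primes equal to their share of the group: D_6 (6T3) additionally contains elements of type 2+2+1+1 (3 of its 12 elements, about 25% of primes); C_3 x S_3 (6T5) additionally contains elements of type 3+1+1+1 (4 of its 18 elements, about 22% of primes); A_4 x C_2 (6T6) additionally contains elements of type 2+2+1+1, 2+1+1+1+1 (6 of its 24 elements, about 25% of primes); S_3 x S_3 (6T9) additionally contains elements of type 3+1+1+1, 2+2+1+1 (13 of its 36 elements, about 36% of primes); S_4 x C_2 (6T11) additionally contains elements of type 4+2, 4+1+1, 2+2+1+1, 2+1+1+1+1 (24 of its 48 elements, about 50% of primes); (S_3 x S_3) : C_2 (6T13) additionally contains elements of type 4+2, 3+2+1, 3+1+1+1, 2+2+1+1, 2+1+1+1+1 (49 of its 72 elements, about 68% of primes); PGL(2,5) (6T14) additionally contains elements of type 5+1, 4+1+1, 2+2+1+1 (69 of its 120 elements, about 58% of primes); S_6 (6T16) additionally contains elements of type 5+1, 4+2, 4+1+1, 3+2+1, 3+1+1+1, 2+2+1+1, 2+1+1+1+1 (544 of its 720 elements, about 76% of primes). None of the 37 primes tested shows any such pattern (for each of these groups the chance of that is below 10^-4), which rules them out. Hence G = C_6 (6T1), of order 6.

C_6 (order 6)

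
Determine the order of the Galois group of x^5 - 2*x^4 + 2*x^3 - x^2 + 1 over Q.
10

The degree of the splitting field over Q equals the order of the Galois group, so first determine the group. The polynomial f is an irreducible quintic over Q, so G = Gal(f/Q) is a transitive subgroup of S_5: one of C_5 (5T1, order 5), D_5 (5T2, order 10), F_20 (5T3, order 20), A_5 (5T4, order 60) or S_5 (5T5, order 120). The discriminant of f is 2209 = 47^2, a perfect square, so G is contained in A_5. The transitive groups of degree 5 contained in A_5 are: C_5 (5T1, order 5), D_5 (5T2, order 10), A_5 (5T4, order 60). By Dedekind's theorem, for a prime p not dividing disc(f) the degrees of the irreducible factors of f mod p form the cycle type of an element of G. Factoring f modulo the 23 such primes p <= 89 (skipping 47, which divides the discriminant), each new pattern first appears at: mod 2: f = (x^5 + x^2 + 1), pattern 5; mod 5: f = (x + 1)(x^2 + 2)(x^2 + 2x + 3), pattern 2+2+1; mod 83: f = (x + 2)(x + 12)(x + 15)(x + 23)(x + 29), pattern 1+1+1+1+1. No other pattern occurs in this range, so the set of observed cycle types is {5, 2+2+1, 1+1+1+1+1}. The candidates containing elements of all these cycle types are D_5 (5T2) of order 10, A_5 (5T4) of order 60; the others are excluded. The observed types are precisely the cycle types that occur in D_5 (5T2). Each of the other remaining candidates has further cycle types, and by the Chebotarev density theorem the matching factorization patterns would occur for a proportion of primes equal to their share of the group: A_5 (5T4) additionally contains elements of type 3+1+1 (20 of its 60 elements, about 33% of primes). None of the 23 primes tested shows any such pattern (for each of these groups the chance of that is below 10^-4), which rules them out. Hence G = D_5 (5T2), of order 10. The Galois group D_5 (5T2) has order 10, so the splitting field has degree 10 over Q.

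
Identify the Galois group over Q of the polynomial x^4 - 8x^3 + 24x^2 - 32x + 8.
The polynomial is an irreducible quartic over Q and its discriminant is -131072, which is not a perfect square, so the Galois group is not contained in A_4. The resolvent cubic y^3 - 24*y^2 + 224*y - 768 has exactly one rational root, so the Galois group is C_4 or D_4. The quartic remains irreducible over Q(sqrt(disc)), so the group is D_4.

D_4, the dihedral group of order 8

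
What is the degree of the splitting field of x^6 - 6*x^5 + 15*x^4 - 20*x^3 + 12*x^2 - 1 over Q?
The degree of the splitting field over Q equals the order of the Galois group, so first determine the group. The polynomial f is an irreducible sextic over Q, so G = Gal(f/Q) is one of the 16 transitive subgroups 6T1, ..., 6T16 of S_6. The discriminant of f is -419904, which is not a perfect square, so G is not contained in A_6. The transitive groups of degree 6 not contained in A_6 are: C_6 (6T1, order 6), S_3 (6T2, order 6), D_6 (6T3, order 12), C_3 x S_3 (6T5, order 18), A_4 x C_2 (6T6, order 24), S_4 (6T8, order 24), S_3 x S_3 (6T9, order 36), S_4 x C_2 (6T11, order 48), (S_3 x S_3) : C_2 (6T13, order 72), PGL(2,5) (6T14, order 120), S_6 (6T16, order 720). By Dedekind's theorem, for a prime p not dividing disc(f) the degrees of the irreducible factors of f mod p form the cycle type of an element of G. Factoring f modulo the 33 such primes p <= 149 (skipping 2, 3, which divide the discriminant), each new pattern first appears at: mod 5: f = (x^3 + 4x + 2)(x^3 + 4x^2 + x + 2), pattern 3+3; mod 7: f = (x^6 + x^5 + x^4 + x^3 + 5x^2 + 6), pattern 6; mod 17: f = (x + 7)(x + 8)(x^2 + 15x + 4)(x^2 + 15x + 11), pattern 2+2+1+1; mod 19: f = (x + 2)(x + 7)(x + 10)(x + 15)(x^2 + 17x + 17), pattern 2+1+1+1+1; mod 71: f = (x^2 + 69x + 17)(x^2 + 69x + 26)(x^2 + 69x + 31), pattern 2+2+2. No other pattern occurs in this range, so the set of observed cycle types is {3+3, 6, 2+2+1+1, 2+1+1+1+1, 2+2+2}. The candidates containing elements of all these cycle types are A_4 x C_2 (6T6) of order 24, S_4 x C_2 (6T11) of order 48, (S_3 x S_3) : C_2 (6T13) of order 72, S_6 (6T16) of order 720; the others are excluded. The observed types are precisely the cycle types that occur in A_4 x C_2 (6T6) (apart from the identity). Each of the other remaining candidates has further cycle types, and by the Chebotarev density theorem the matching factorization patterns would occur for a proportion of primes equal to their share of the group: S_4 x C_2 (6T11) additionally contains elements of type 4+2, 4+1+1 (12 of its 48 elements, about 25% of primes); (S_3 x S_3) : C_2 (6T13) additionally contains elements of type 4+2, 3+2+1, 3+1+1+1 (34 of its 72 elements, about 47% of primes); S_6 (6T16) additionally contains elements of type 5+1, 4+2, 4+1+1, 3+2+1, 3+1+1+1 (484 of its 720 elements, about 67% of primes). None of the 33 primes tested shows any such pattern (for each of these groups the chance of that is below 10^-4), which rules them out. Hence G = A_4 x C_2 (6T6), of order 24. The Galois group A_4 x C_2 (6T6) has order 24, so the splitting field has degree 24 over Q.

24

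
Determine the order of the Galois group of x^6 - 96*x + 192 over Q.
The degree of the splitting field over Q equals the order of the Galois group, so first determine the group. The polynomial f is an irreducible sextic over Q, so G = Gal(f/Q) is one of the 16 transitive subgroups 6T1, ..., 6T16 of S_6. The discriminant of f is -9727331052552192, which is not a perfect square, so G is not contained in A_6. The transitive groups of degree 6 not contained in A_6 are: C_6 (6T1, order 6), S_3 (6T2, order 6), D_6 (6T3, order 12), C_3 x S_3 (6T5, order 18), A_4 x C_2 (6T6, order 24), S_4 (6T8, order 24), S_3 x S_3 (6T9, order 36), S_4 x C_2 (6T11, order 48), (S_3 x S_3) : C_2 (6T13, order 72), PGL(2,5) (6T14, order 120), S_6 (6T16, order 720). By Dedekind's theorem, for a prime p not dividing disc(f) the degrees of the irreducible factors of f mod p form the cycle type of an element of G. Factoring f modulo the 27 such primes p <= 127 (skipping 2, 3, 17, 43, which divide the discriminant), each new pattern first appears at: mod 5: f = (x^6 + 4x + 2), pattern 6; mod 7: f = (x + 2)(x^2 + x + 3)(x^3 + 4x^2 + 4x + 4), pattern 3+2+1; mod 11: f = (x^2 + 7x + 8)(x^4 + 4x^3 + 8x^2 + 2), pattern 4+2; mod 13: f = (x + 3)(x + 6)(x^2 + 6x + 11)(x^2 + 11x + 12), pattern 2+2+1+1; mod 61: f = (x + 19)(x + 41)(x + 53)(x + 57)(x^2 + 13x + 17), pattern 2+1+1+1+1; mod 97: f = (x + 73)(x + 77)(x + 96)(x^3 + 45x^2 + 46x + 19), pattern 3+1+1+1; mod 113: f = (x^2 + 23x + 81)(x^2 + 98x + 62)(x^2 + 105x + 40), pattern 2+2+2; mod 127: f = (x^3 + 49x^2 + 72x + 41)(x^3 + 78x^2 + 43x + 110), pattern 3+3. No other pattern occurs in this range, so the set of observed cycle types is {6, 3+2+1, 4+2, 2+2+1+1, 2+1+1+1+1, 3+1+1+1, 2+2+2, 3+3}. The candidates containing elements of all these cycle types are (S_3 x S_3) : C_2 (6T13) of order 72, S_6 (6T16) of order 720; the others are excluded. The observed types are precisely the cycle types that occur in (S_3 x S_3) : C_2 (6T13) (apart from the identity). Each of the other remaining candidates has further cycle types, and by the Chebotarev density theorem the matching factorization patterns would occur for a proportion of primes equal to their share of the group: S_6 (6T16) additionally contains elements of type 5+1, 4+1+1 (234 of its 720 elements, about 32% of primes). None of the 27 primes tested shows any such pattern (for each of these groups the chance of that is below 10^-4), which rules them out. Hence G = (S_3 x S_3) : C_2 (6T13), of order 72. The Galois group (S_3 x S_3) : C_2 (6T13) has order 72, so the splitting field has degree 72 over Q.

72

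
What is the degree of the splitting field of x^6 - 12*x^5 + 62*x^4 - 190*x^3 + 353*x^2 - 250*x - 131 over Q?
24

The degree of the splitting field over Q equals the order of the Galois group, so first determine the group. The polynomial f is an irreducible sextic over Q, so G = Gal(f/Q) is one of the 16 transitive subgroups 6T1, ..., 6T16 of S_6. The discriminant of f is 94085654450176 = 9699776^2, a perfect square, so G is contained in A_6. The transitive groups of degree 6 contained in A_6 are: A_4 (6T4, order 12), S_4 (6T7, order 24), (C_3 x C_3) : C_4 (6T10, order 36), PSL(2,5) (6T12, order 60), A_6 (6T15, order 360). By Dedekind's theorem, for a prime p not dividing disc(f) the degrees of the irreducible factors of f mod p form the cycle type of an element of G. Factoring f modulo the 79 such primes p <= 419 (skipping 2, 31, which divide the discriminant), each new pattern first appears at: mod 3: f = (x^2 + 1)(x^4 + x^2 + 2x + 1), pattern 4+2; mod 5: f = (x^3 + x^2 + 4x + 3)(x^3 + 2x^2 + x + 3), pattern 3+3; mod 11: f = (x + 1)(x + 2)(x^2 + x + 4)(x^2 + 6x + 7), pattern 2+2+1+1; mod 67: f = (x + 1)(x + 6)(x + 7)(x + 13)(x + 30)(x + 65), pattern 1+1+1+1+1+1. No other pattern occurs in this range, so the set of observed cycle types is {4+2, 3+3, 2+2+1+1, 1+1+1+1+1+1}. The candidates containing elements of all these cycle types are S_4 (6T7) of order 24, (C_3 x C_3) : C_4 (6T10) of order 36, A_6 (6T15) of order 360; the others are excluded. The observed types are precisely the cycle types that occur in S_4 (6T7). Each of the other remaining candidates has further cycle types, and by the Chebotarev density theorem the matching factorization patterns would occur for a proportion of primes equal to their share of the group: (C_3 x C_3) : C_4 (6T10) additionally contains elements of type 3+1+1+1 (4 of its 36 elements, about 11% of primes); A_6 (6T15) additionally contains elements of type 5+1, 3+1+1+1 (184 of its 360 elements, about 51% of primes). None of the 79 primes tested shows any such pattern (for each of these groups the chance of that is below 10^-4), which rules them out. Hence G = S_4 (6T7), of order 24. The Galois group S_4 (6T7) has order 24, so the splitting field has degree 24 over Q.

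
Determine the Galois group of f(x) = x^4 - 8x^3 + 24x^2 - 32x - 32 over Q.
D_4

The polynomial is an irreducible quartic over Q and its discriminant is -28311552, which is not a perfect square, so the Galois group is not contained in A_4. The resolvent cubic y^3 - 24*y^2 + 384*y - 2048 has exactly one rational root, so the Galois group is C_4 or D_4. The quartic remains irreducible over Q(sqrt(disc)), so the group is D_4.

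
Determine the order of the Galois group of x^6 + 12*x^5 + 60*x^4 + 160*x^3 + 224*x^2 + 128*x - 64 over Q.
The degree of the splitting field over Q equals the order of the Galois group, so first determine the group. The polynomial f is an irreducible sextic over Q, so G = Gal(f/Q) is one of the 16 transitive subgroups 6T1, ..., 6T16 of S_6. The discriminant of f is 36352603193344 = 6029312^2, a perfect square, so G is contained in A_6. The transitive groups of degree 6 contained in A_6 are: A_4 (6T4, order 12), S_4 (6T7, order 24), (C_3 x C_3) : C_4 (6T10, order 36), PSL(2,5) (6T12, order 60), A_6 (6T15, order 360). By Dedekind's theorem, for a prime p not dividing disc(f) the degrees of the irreducible factors of f mod p form the cycle type of an element of G. Factoring f modulo the 79 such primes p <= 419 (skipping 2, 23, which divide the discriminant), each new pattern first appears at: mod 3: f = (x^3 + x^2 + 2)(x^3 + 2x^2 + x + 1), pattern 3+3; mod 5: f = (x^2 + 4x + 1)(x^4 + 3x^3 + 2x^2 + 4x + 1), pattern 4+2; mod 19: f = (x + 11)(x + 12)(x^2 + 3x + 5)(x^2 + 5x + 9), pattern 2+2+1+1; mod 223: f = (x + 34)(x + 69)(x + 111)(x + 116)(x + 158)(x + 193), pattern 1+1+1+1+1+1. No other pattern occurs in this range, so the set of observed cycle types is {3+3, 4+2, 2+2+1+1, 1+1+1+1+1+1}. The candidates containing elements of all these cycle types are S_4 (6T7) of order 24, (C_3 x C_3) : C_4 (6T10) of order 36, A_6 (6T15) of order 360; the others are excluded. The observed types are precisely the cycle types that occur in S_4 (6T7). Each of the other remaining candidates has further cycle types, and by the Chebotarev density theorem the matching factorization patterns would occur for a proportion of primes equal to their share of the group: (C_3 x C_3) : C_4 (6T10) additionally contains elements of type 3+1+1+1 (4 of its 36 elements, about 11% of primes); A_6 (6T15) additionally contains elements of type 5+1, 3+1+1+1 (184 of its 360 elements, about 51% of primes). None of the 79 primes tested shows any such pattern (for each of these groups the chance of that is below 10^-4), which rules them out. Hence G = S_4 (6T7), of order 24. The Galois group S_4 (6T7) has order 24, so the splitting field has degree 24 over Q.

24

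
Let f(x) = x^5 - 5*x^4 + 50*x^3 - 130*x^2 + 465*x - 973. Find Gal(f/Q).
The polynomial f is an irreducible quintic over Q, so G = Gal(f/Q) is a transitive subgroup of S_5: one of C_5 (5T1, order 5), D_5 (5T2, order 10), F_20 (5T3, order 20), A_5 (5T4, order 60) or S_5 (5T5, order 120). The discriminant of f is 673506304000000 = 25952000^2, a perfect square, so G is contained in A_5. The transitive groups of degree 5 contained in A_5 are: C_5 (5T1, order 5), D_5 (5T2, order 10), A_5 (5T4, order 60). By Dedekind's theorem, for a prime p not dividing disc(f) the degrees of the irreducible factors of f mod p form the cycle type of an element of G. Factoring f modulo the 2 such primes p <= 7 (skipping 2, 5, which divide the discriminant), each new pattern first appears at: mod 3: f = (x^5 + x^4 + 2x^3 + 2x^2 + 2), pattern 5; mod 7: f = (x)(x + 1)(x^3 + x^2 + 3), pattern 3+1+1. No other pattern occurs in this range, so the set of observed cycle types is {5, 3+1+1}. Among the candidates above, the only group containing elements of all these cycle types is A_5 (5T4) — each of C_5 (5T1), D_5 (5T2) lacks at least one of them. Hence G = A_5 (5T4), of order 60.

A_5 (also written A5)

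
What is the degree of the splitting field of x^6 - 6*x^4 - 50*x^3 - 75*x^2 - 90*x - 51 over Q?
12

The degree of the splitting field over Q equals the order of the Galois group, so first determine the group. The polynomial f is an irreducible sextic over Q, so G = Gal(f/Q) is one of the 16 transitive subgroups 6T1, ..., 6T16 of S_6. The discriminant of f is 1323222688272384 = 36376128^2, a perfect square, so G is contained in A_6. The transitive groups of degree 6 contained in A_6 are: A_4 (6T4, order 12), S_4 (6T7, order 24), (C_3 x C_3) : C_4 (6T10, order 36), PSL(2,5) (6T12, order 60), A_6 (6T15, order 360). By Dedekind's theorem, for a prime p not dividing disc(f) the degrees of the irreducible factors of f mod p form the cycle type of an element of G. Factoring f modulo the 33 such primes p <= 149 (skipping 2, 3, which divide the discriminant), each new pattern first appears at: mod 5: f = (x^3 + 2x^2 + 4x + 4)(x^3 + 3x^2 + 4x + 1), pattern 3+3; mod 17: f = (x)(x + 9)(x^2 + 11x + 14)(x^2 + 14x + 9), pattern 2+2+1+1; mod 71: f = (x + 34)(x + 36)(x + 47)(x + 48)(x + 56)(x + 63), pattern 1+1+1+1+1+1. No other pattern occurs in this range, so the set of observed cycle types is {3+3, 2+2+1+1, 1+1+1+1+1+1}. The candidates containing elements of all these cycle types are A_4 (6T4) of order 12, S_4 (6T7) of order 24, (C_3 x C_3) : C_4 (6T10) of order 36, PSL(2,5) (6T12) of order 60, A_6 (6T15) of order 360; the others are excluded. The observed types are precisely the cycle types that occur in A_4 (6T4). Each of the other remaining candidates has further cycle types, and by the Chebotarev density theorem the matching factorization patterns would occur for a proportion of primes equal to their share of the group: S_4 (6T7) additionally contains elements of type 4+2 (6 of its 24 elements, about 25% of primes); (C_3 x C_3) : C_4 (6T10) additionally contains elements of type 4+2, 3+1+1+1 (22 of its 36 elements, about 61% of primes); PSL(2,5) (6T12) additionally contains elements of type 5+1 (24 of its 60 elements, about 40% of primes); A_6 (6T15) additionally contains elements of type 5+1, 4+2, 3+1+1+1 (274 of its 360 elements, about 76% of primes). None of the 33 primes tested shows any such pattern (for each of these groups the chance of that is below 10^-4), which rules them out. Hence G = A_4 (6T4), of order 12. The Galois group A_4 (6T4) has order 12, so the splitting field has degree 12 over Q.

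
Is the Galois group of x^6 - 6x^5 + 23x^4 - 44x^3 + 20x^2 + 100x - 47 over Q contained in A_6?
Yes

The polynomial is irreducible of degree 6 over Q. Its discriminant is 2046918914580544 = 45242888^2, a perfect square. A Galois group lies in the alternating group exactly when the discriminant is a square in Q, so the Galois group (S_4) is contained in A_6.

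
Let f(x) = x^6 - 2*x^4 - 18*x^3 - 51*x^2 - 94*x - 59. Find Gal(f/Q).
The polynomial f is an irreducible sextic over Q, so G = Gal(f/Q) is one of the 16 transitive subgroups 6T1, ..., 6T16 of S_6. The discriminant of f is 87452721811456 = 9351616^2, a perfect square, so G is contained in A_6. The transitive groups of degree 6 contained in A_6 are: A_4 (6T4, order 12), S_4 (6T7, order 24), (C_3 x C_3) : C_4 (6T10, order 36), PSL(2,5) (6T12, order 60), A_6 (6T15, order 360). By Dedekind's theorem, for a prime p not dividing disc(f) the degrees of the irreducible factors of f mod p form the cycle type of an element of G. Factoring f modulo the 79 such primes p <= 419 (skipping 2, 23, which divide the discriminant), each new pattern first appears at: mod 3: f = (x^3 + x^2 + 2x + 1)(x^3 + 2x^2 + 1), pattern 3+3; mod 5: f = (x^2 + x + 1)(x^4 + 4x^3 + 3x^2 + 1), pattern 4+2; mod 19: f = (x + 3)(x + 4)(x^2 + 5x + 15)(x^2 + 7x + 4), pattern 2+2+1+1; mod 223: f = (x + 4)(x + 93)(x + 158)(x + 205)(x + 210)(x + 222), pattern 1+1+1+1+1+1. No other pattern occurs in this range, so the set of observed cycle types is {3+3, 4+2, 2+2+1+1, 1+1+1+1+1+1}. The candidates containing elements of all these cycle types are S_4 (6T7) of order 24, (C_3 x C_3) : C_4 (6T10) of order 36, A_6 (6T15) of order 360; the others are excluded. The observed types are precisely the cycle types that occur in S_4 (6T7). Each of the other remaining candidates has further cycle types, and by the Chebotarev density theorem the matching factorization patterns would occur for a proportion of primes equal to their share of the group: (C_3 x C_3) : C_4 (6T10) additionally contains elements of type 3+1+1+1 (4 of its 36 elements, about 11% of primes); A_6 (6T15) additionally contains elements of type 5+1, 3+1+1+1 (184 of its 360 elements, about 51% of primes). None of the 79 primes tested shows any such pattern (for each of these groups the chance of that is below 10^-4), which rules them out. Hence G = S_4 (6T7), of order 24.

S_4 (order 24)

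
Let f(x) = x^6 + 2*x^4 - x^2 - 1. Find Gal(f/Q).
6T4: A_4

The polynomial f is an irreducible sextic over Q, so G = Gal(f/Q) is one of the 16 transitive subgroups 6T1, ..., 6T16 of S_6. The discriminant of f is 153664 = 392^2, a perfect square, so G is contained in A_6. The transitive groups of degree 6 contained in A_6 are: A_4 (6T4, order 12), S_4 (6T7, order 24), (C_3 x C_3) : C_4 (6T10, order 36), PSL(2,5) (6T12, order 60), A_6 (6T15, order 360). By Dedekind's theorem, for a prime p not dividing disc(f) the degrees of the irreducible factors of f mod p form the cycle type of an element of G. Factoring f modulo the 33 such primes p <= 149 (skipping 2, 7, which divide the discriminant), each new pattern first appears at: mod 3: f = (x^3 + x^2 + 2)(x^3 + 2x^2 + 1), pattern 3+3; mod 13: f = (x + 2)(x + 11)(x^2 + 8)(x^2 + 11), pattern 2+2+1+1. No other pattern occurs in this range, so the set of observed cycle types is {3+3, 2+2+1+1}. The candidates containing elements of all these cycle types are A_4 (6T4) of order 12, S_4 (6T7) of order 24, (C_3 x C_3) : C_4 (6T10) of order 36, PSL(2,5) (6T12) of order 60, A_6 (6T15) of order 360; the others are excluded. The observed types are precisely the cycle types that occur in A_4 (6T4) (apart from the identity). Each of the other remaining candidates has further cycle types, and by the Chebotarev density theorem the matching factorization patterns would occur for a proportion of primes equal to their share of the group: S_4 (6T7) additionally contains elements of type 4+2 (6 of its 24 elements, about 25% of primes); (C_3 x C_3) : C_4 (6T10) additionally contains elements of type 4+2, 3+1+1+1 (22 of its 36 elements, about 61% of primes); PSL(2,5) (6T12) additionally contains elements of type 5+1 (24 of its 60 elements, about 40% of primes); A_6 (6T15) additionally contains elements of type 5+1, 4+2, 3+1+1+1 (274 of its 360 elements, about 76% of primes). None of the 33 primes tested shows any such pattern (for each of these groups the chance of that is below 10^-4), which rules them out. Hence G = A_4 (6T4), of order 12.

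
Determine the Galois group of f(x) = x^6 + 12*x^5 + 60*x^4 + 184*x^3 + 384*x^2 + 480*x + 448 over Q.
The polynomial f is an irreducible sextic over Q, so G = Gal(f/Q) is one of the 16 transitive subgroups 6T1, ..., 6T16 of S_6. The discriminant of f is -190210142896128, which is not a perfect square, so G is not contained in A_6. The transitive groups of degree 6 not contained in A_6 are: C_6 (6T1, order 6), S_3 (6T2, order 6), D_6 (6T3, order 12), C_3 x S_3 (6T5, order 18), A_4 x C_2 (6T6, order 24), S_4 (6T8, order 24), S_3 x S_3 (6T9, order 36), S_4 x C_2 (6T11, order 48), (S_3 x S_3) : C_2 (6T13, order 72), PGL(2,5) (6T14, order 120), S_6 (6T16, order 720). By Dedekind's theorem, for a prime p not dividing disc(f) the degrees of the irreducible factors of f mod p form the cycle type of an element of G. Factoring f modulo the 33 such primes p <= 149 (skipping 2, 3, which divide the discriminant), each new pattern first appears at: mod 5: f = (x^6 + 2x^5 + 4x^3 + 4x^2 + 3), pattern 6; mod 7: f = (x)(x + 1)(x + 5)(x^3 + 6x^2 + 5x + 5), pattern 3+1+1+1; mod 17: f = (x^2 + 2x + 11)(x^2 + 13x + 16)(x^2 + 14x + 1), pattern 2+2+2; mod 19: f = (x^3 + 6x^2 + 12x + 4)(x^3 + 6x^2 + 12x + 17), pattern 3+3; mod 73: f = (x + 13)(x + 15)(x + 17)(x + 31)(x + 33)(x + 49), pattern 1+1+1+1+1+1. No other pattern occurs in this range, so the set of observed cycle types is {6, 3+1+1+1, 2+2+2, 3+3, 1+1+1+1+1+1}. The candidates containing elements of all these cycle types are C_3 x S_3 (6T5) of order 18, S_3 x S_3 (6T9) of order 36, (S_3 x S_3) : C_2 (6T13) of order 72, S_6 (6T16) of order 720; the others are excluded. The observed types are precisely the cycle types that occur in C_3 x S_3 (6T5). Each of the other remaining candidates has further cycle types, and by the Chebotarev density theorem the matching factorization patterns would occur for a proportion of primes equal to their share of the group: S_3 x S_3 (6T9) additionally contains elements of type 2+2+1+1 (9 of its 36 elements, about 25% of primes); (S_3 x S_3) : C_2 (6T13) additionally contains elements of type 4+2, 3+2+1, 2+2+1+1, 2+1+1+1+1 (45 of its 72 elements, about 62% of primes); S_6 (6T16) additionally contains elements of type 5+1, 4+2, 4+1+1, 3+2+1, 2+2+1+1, 2+1+1+1+1 (504 of its 720 elements, about 70% of primes). None of the 33 primes tested shows any such pattern (for each of these groups the chance of that is below 10^-4), which rules them out. Hence G = C_3 x S_3 (6T5), of order 18.

C_3 x S_3 (also written G18)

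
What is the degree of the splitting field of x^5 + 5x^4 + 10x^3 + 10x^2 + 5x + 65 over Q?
The degree of the splitting field over Q equals the order of the Galois group, so first determine the group. The polynomial f is an irreducible quintic over Q, so G = Gal(f/Q) is a transitive subgroup of S_5: one of C_5 (5T1, order 5), D_5 (5T2, order 10), F_20 (5T3, order 20), A_5 (5T4, order 60) or S_5 (5T5, order 120). The discriminant of f is 52428800000, which is not a perfect square, so G is not contained in A_5. The transitive groups of degree 5 not contained in A_5 are: F_20 (5T3, order 20), S_5 (5T5, order 120). By Dedekind's theorem, for a prime p not dividing disc(f) the degrees of the irreducible factors of f mod p form the cycle type of an element of G. Factoring f modulo the 18 such primes p <= 71 (skipping 2, 5, which divide the discriminant), each new pattern first appears at: mod 3: f = (x + 2)(x^4 + x^2 + 2x + 1), pattern 4+1; mod 11: f = (x^5 + 5x^4 + 10x^3 + 10x^2 + 5x + 10), pattern 5; mod 19: f = (x + 12)(x^2 + 4x + 10)(x^2 + 8x + 14), pattern 2+2+1. No other pattern occurs in this range, so the set of observed cycle types is {4+1, 5, 2+2+1}. The candidates containing elements of all these cycle types are F_20 (5T3) of order 20, S_5 (5T5) of order 120; the others are excluded. The observed types are precisely the cycle types that occur in F_20 (5T3) (apart from the identity). Each of the other remaining candidates has further cycle types, and by the Chebotarev density theorem the matching factorization patterns would occur for a proportion of primes equal to their share of the group: S_5 (5T5) additionally contains elements of type 3+2, 3+1+1, 2+1+1+1 (50 of its 120 elements, about 42% of primes). None of the 18 primes tested shows any such pattern (for each of these groups the chance of that is below 10^-4), which rules them out. Hence G = F_20 (5T3), of order 20. The Galois group F_20 (5T3) has order 20, so the splitting field has degree 20 over Q.

20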